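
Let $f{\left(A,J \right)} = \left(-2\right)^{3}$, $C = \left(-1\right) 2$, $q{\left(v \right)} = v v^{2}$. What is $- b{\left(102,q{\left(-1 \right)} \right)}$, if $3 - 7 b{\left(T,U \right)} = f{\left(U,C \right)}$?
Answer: $- \frac{11}{7} \approx -1.5714$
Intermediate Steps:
$q{\left(v \right)} = v^{3}$
$C = -2$
$f{\left(A,J \right)} = -8$
$b{\left(T,U \right)} = \frac{11}{7}$ ($b{\left(T,U \right)} = \frac{3}{7} - - \frac{8}{7} = \frac{3}{7} + \frac{8}{7} = \frac{11}{7}$)
$- b{\left(102,q{\left(-1 \right)} \right)} = \left(-1\right) \frac{11}{7} = - \frac{11}{7}$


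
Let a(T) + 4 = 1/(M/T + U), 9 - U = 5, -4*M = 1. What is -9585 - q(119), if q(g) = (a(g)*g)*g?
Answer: 82812641/1903 ≈ 43517.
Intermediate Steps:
M = -1/4 (M = -1/4*1 = -1/4 ≈ -0.25000)
U = 4 (U = 9 - 1*5 = 9 - 5 = 4)
a(T) = -4 + 1/(4 - 1/(4*T)) (a(T) = -4 + 1/(-1/(4*T) + 4) = -4 + 1/(4 - 1/(4*T)))
q(g) = 4*g**2*(1 - 15*g)/(-1 + 16*g) (q(g) = ((4*(1 - 15*g)/(-1 + 16*g))*g)*g = (4*g*(1 - 15*g)/(-1 + 16*g))*g = 4*g**2*(1 - 15*g)/(-1 + 16*g))
-9585 - q(119) = -9585 - 119**2*(4 - 60*119)/(-1 + 16*119) = -9585 - 14161*(4 - 7140)/(-1 + 1904) = -9585 - 14161*(-7136)/1903 = -9585 - 1*(-101052896/1903) = -9585 + 101052896/1903 = 82812641/1903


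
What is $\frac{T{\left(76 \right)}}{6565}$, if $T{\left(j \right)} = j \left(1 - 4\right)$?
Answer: $- \frac{228}{6565} \approx -0.03473$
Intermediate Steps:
$T{\left(j \right)} = - 3 j$ ($T{\left(j \right)} = j \left(-3\right) = - 3 j$)
$\frac{T{\left(76 \right)}}{6565} = \frac{\left(-3\right) 76}{6565} = \left(-228\right) \frac{1}{6565} = - \frac{228}{6565}$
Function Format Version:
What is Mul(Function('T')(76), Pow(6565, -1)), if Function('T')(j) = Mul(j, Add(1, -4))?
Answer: Rational(-228, 6565) ≈ -0.034730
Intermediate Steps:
Function('T')(j) = Mul(-3, j) (Function('T')(j) = Mul(j, -3) = Mul(-3, j))
Mul(Function('T')(76), Pow(6565, -1)) = Mul(Mul(-3, 76), Pow(6565, -1)) = Mul(-228, Rational(1, 6565)) = Rational(-228, 6565)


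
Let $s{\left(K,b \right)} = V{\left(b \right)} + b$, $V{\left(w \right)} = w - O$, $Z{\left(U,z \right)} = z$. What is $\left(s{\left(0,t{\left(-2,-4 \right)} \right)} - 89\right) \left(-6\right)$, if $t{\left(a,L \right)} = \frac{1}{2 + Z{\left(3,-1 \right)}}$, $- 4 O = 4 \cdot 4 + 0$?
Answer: $498$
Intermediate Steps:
$O = -4$ ($O = - \frac{4 \cdot 4 + 0}{4} = - \frac{16 + 0}{4} = \left(- \frac{1}{4}\right) 16 = -4$)
$V{\left(w \right)} = 4 + w$ ($V{\left(w \right)} = w - -4 = w + 4 = 4 + w$)
$t{\left(a,L \right)} = 1$ ($t{\left(a,L \right)} = \frac{1}{2 - 1} = 1^{-1} = 1$)
$s{\left(K,b \right)} = 4 + 2 b$ ($s{\left(K,b \right)} = \left(4 + b\right) + b = 4 + 2 b$)
$\left(s{\left(0,t{\left(-2,-4 \right)} \right)} - 89\right) \left(-6\right) = \left(\left(4 + 2 \cdot 1\right) - 89\right) \left(-6\right) = \left(\left(4 + 2\right) - 89\right) \left(-6\right) = \left(6 - 89\right) \left(-6\right) = \left(-83\right) \left(-6\right) = 498$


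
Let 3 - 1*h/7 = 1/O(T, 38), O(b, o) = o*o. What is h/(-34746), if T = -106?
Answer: -30317/50173224 ≈ -0.00060425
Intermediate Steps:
O(b, o) = o**2
h = 30317/1444 (h = 21 - 7/(38**2) = 21 - 7/1444 = 30317/1444 ≈ 20.995)
h/(-34746) = (30317/1444)/(-34746) = (30317/1444)*(-1/34746) = -30317/50173224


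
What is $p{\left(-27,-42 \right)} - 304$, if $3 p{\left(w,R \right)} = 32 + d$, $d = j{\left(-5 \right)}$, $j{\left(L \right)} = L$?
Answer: $-295$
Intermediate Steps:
$d = -5$
$p{\left(w,R \right)} = 9$ ($p{\left(w,R \right)} = \frac{32 - 5}{3} = \frac{1}{3} \cdot 27 = 9$)
$p{\left(-27,-42 \right)} - 304 = 9 - 304 = -295$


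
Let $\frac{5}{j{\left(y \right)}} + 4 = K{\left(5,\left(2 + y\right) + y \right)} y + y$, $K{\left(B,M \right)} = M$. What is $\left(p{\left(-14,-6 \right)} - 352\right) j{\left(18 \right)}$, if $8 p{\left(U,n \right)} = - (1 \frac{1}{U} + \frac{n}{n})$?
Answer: $- \frac{565}{224} \approx -2.5223$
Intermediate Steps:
$p{\left(U,n \right)} = - \frac{1}{8} - \frac{1}{8 U}$ ($p{\left(U,n \right)} = \frac{\left(-1\right) \left(1 \frac{1}{U} + \frac{n}{n}\right)}{8} = \frac{\left(-1\right) \left(\frac{1}{U} + 1\right)}{8} = \frac{\left(-1\right) \left(1 + \frac{1}{U}\right)}{8} = \frac{-1 - \frac{1}{U}}{8} = - \frac{1}{8} - \frac{1}{8 U}$)
$j{\left(y \right)} = \frac{5}{-4 + y + y \left(2 + 2 y\right)}$ ($j{\left(y \right)} = \frac{5}{-4 + \left(\left(\left(2 + y\right) + y\right) y + y\right)} = \frac{5}{-4 + \left(\left(2 + 2 y\right) y + y\right)} = \frac{5}{-4 + \left(y \left(2 + 2 y\right) + y\right)} = \frac{5}{-4 + \left(y + y \left(2 + 2 y\right)\right)} = \frac{5}{-4 + y + y \left(2 + 2 y\right)}$)
$\left(p{\left(-14,-6 \right)} - 352\right) j{\left(18 \right)} = \left(\frac{-1 - -14}{8 \left(-14\right)} - 352\right) \frac{5}{-4 + 18 + 2 \cdot 18 \left(1 + 18\right)} = \left(\frac{1}{8} \left(- \frac{1}{14}\right) \left(-1 + 14\right) - 352\right) \frac{5}{-4 + 18 + 2 \cdot 18 \cdot 19} = \left(\frac{1}{8} \left(- \frac{1}{14}\right) 13 - 352\right) \frac{5}{-4 + 18 + 684} = \left(- \frac{13}{112} - 352\right) \frac{5}{698} = - \frac{39437 \cdot 5 \cdot \frac{1}{698}}{112} = \left(- \frac{39437}{112}\right) \frac{5}{698} = - \frac{565}{224}$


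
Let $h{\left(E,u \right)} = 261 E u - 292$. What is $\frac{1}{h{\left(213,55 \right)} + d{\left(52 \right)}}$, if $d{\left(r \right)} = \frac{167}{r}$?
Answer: $\frac{52}{158980963} \approx 3.2708 \cdot 10^{-7}$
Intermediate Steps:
$h{\left(E,u \right)} = -292 + 261 E u$ ($h{\left(E,u \right)} = 261 E u - 292 = -292 + 261 E u$)
$\frac{1}{h{\left(213,55 \right)} + d{\left(52 \right)}} = \frac{1}{\left(-292 + 261 \cdot 213 \cdot 55\right) + \frac{167}{52}} = \frac{1}{\left(-292 + 3057615\right) + 167 \cdot \frac{1}{52}} = \frac{1}{3057323 + \frac{167}{52}} = \frac{1}{\frac{158980963}{52}} = \frac{52}{158980963}$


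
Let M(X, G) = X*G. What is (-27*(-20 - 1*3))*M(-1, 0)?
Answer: 0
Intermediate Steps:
M(X, G) = G*X
(-27*(-20 - 1*3))*M(-1, 0) = (-27*(-20 - 1*3))*(0*(-1)) = -27*(-20 - 3)*0 = -27*(-23)*0 = 621*0 = 0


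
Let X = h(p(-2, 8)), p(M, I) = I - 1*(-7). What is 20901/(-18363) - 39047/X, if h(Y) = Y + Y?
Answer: -239215697/183630 ≈ -1302.7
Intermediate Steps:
p(M, I) = 7 + I (p(M, I) = I + 7 = 7 + I)
h(Y) = 2*Y
X = 30 (X = 2*(7 + 8) = 2*15 = 30)
20901/(-18363) - 39047/X = 20901/(-18363) - 39047/30 = 20901*(-1/18363) - 39047*1/30 = -6967/6121 - 39047/30 = -239215697/183630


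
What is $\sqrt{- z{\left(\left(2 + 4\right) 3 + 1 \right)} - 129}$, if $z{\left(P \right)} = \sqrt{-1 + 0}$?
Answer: $\sqrt{-129 - i} \approx 0.04402 - 11.358 i$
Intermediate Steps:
$z{\left(P \right)} = i$ ($z{\left(P \right)} = \sqrt{-1} = i$)
$\sqrt{- z{\left(\left(2 + 4\right) 3 + 1 \right)} - 129} = \sqrt{- i - 129} = \sqrt{-129 - i}$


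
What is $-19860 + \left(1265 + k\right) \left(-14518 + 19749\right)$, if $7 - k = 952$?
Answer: $1654060$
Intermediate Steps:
$k = -945$ ($k = 7 - 952 = -945$)
$-19860 + \left(1265 + k\right) \left(-14518 + 19749\right) = -19860 + \left(1265 - 945\right) \left(-14518 + 19749\right) = -19860 + 320 \cdot 5231 = -19860 + 1673920 = 1654060$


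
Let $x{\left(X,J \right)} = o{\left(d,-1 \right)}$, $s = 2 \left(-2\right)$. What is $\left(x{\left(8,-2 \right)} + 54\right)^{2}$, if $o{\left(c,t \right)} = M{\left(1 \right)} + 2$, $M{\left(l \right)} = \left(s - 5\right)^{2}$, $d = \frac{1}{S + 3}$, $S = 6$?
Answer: $18769$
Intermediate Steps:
$s = -4$
$d = \frac{1}{9}$ ($d = \frac{1}{6 + 3} = \frac{1}{9} \approx 0.11111$)
$M{\left(l \right)} = 81$ ($M{\left(l \right)} = \left(-4 - 5\right)^{2} = \left(-9\right)^{2} = 81$)
$o{\left(c,t \right)} = 83$ ($o{\left(c,t \right)} = 81 + 2 = 83$)
$x{\left(X,J \right)} = 83$
$\left(x{\left(8,-2 \right)} + 54\right)^{2} = \left(83 + 54\right)^{2} = 137^{2} = 18769$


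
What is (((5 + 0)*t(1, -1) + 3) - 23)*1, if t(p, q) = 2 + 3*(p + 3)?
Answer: 50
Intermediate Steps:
t(p, q) = 11 + 3*p (t(p, q) = 2 + 3*(3 + p) = 2 + (9 + 3*p) = 11 + 3*p)
(((5 + 0)*t(1, -1) + 3) - 23)*1 = (((5 + 0)*(11 + 3*1) + 3) - 23)*1 = ((5*(11 + 3) + 3) - 23)*1 = ((5*14 + 3) - 23)*1 = ((70 + 3) - 23)*1 = (73 - 23)*1 = 50*1 = 50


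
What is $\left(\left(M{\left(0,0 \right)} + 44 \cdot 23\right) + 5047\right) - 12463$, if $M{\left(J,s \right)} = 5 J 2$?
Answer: $-6404$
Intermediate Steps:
$M{\left(J,s \right)} = 10 J$
$\left(\left(M{\left(0,0 \right)} + 44 \cdot 23\right) + 5047\right) - 12463 = \left(\left(10 \cdot 0 + 44 \cdot 23\right) + 5047\right) - 12463 = \left(\left(0 + 1012\right) + 5047\right) - 12463 = \left(1012 + 5047\right) - 12463 = 6059 - 12463 = -6404$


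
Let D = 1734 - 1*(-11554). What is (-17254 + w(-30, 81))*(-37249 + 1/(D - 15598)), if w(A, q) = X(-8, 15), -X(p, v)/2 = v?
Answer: 743602540622/1155 ≈ 6.4381e+8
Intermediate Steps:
X(p, v) = -2*v
w(A, q) = -30 (w(A, q) = -2*15 = -30)
D = 13288 (D = 1734 + 11554 = 13288)
(-17254 + w(-30, 81))*(-37249 + 1/(D - 15598)) = (-17254 - 30)*(-37249 + 1/(13288 - 15598)) = -17284*(-37249 + 1/(-2310)) = -17284*(-37249 - 1/2310) = -17284*(-86045191/2310) = 743602540622/1155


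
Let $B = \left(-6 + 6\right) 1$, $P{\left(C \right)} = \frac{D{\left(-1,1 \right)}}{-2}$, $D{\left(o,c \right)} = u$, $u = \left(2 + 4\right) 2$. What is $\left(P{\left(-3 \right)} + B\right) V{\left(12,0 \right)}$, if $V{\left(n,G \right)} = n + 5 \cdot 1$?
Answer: $-102$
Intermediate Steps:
$V{\left(n,G \right)} = 5 + n$ ($V{\left(n,G \right)} = n + 5 = 5 + n$)
$u = 12$ ($u = 6 \cdot 2 = 12$)
$D{\left(o,c \right)} = 12$
$P{\left(C \right)} = -6$ ($P{\left(C \right)} = \frac{12}{-2} = 12 \left(- \frac{1}{2}\right) = -6$)
$B = 0$ ($B = 0 \cdot 1 = 0$)
$\left(P{\left(-3 \right)} + B\right) V{\left(12,0 \right)} = \left(-6 + 0\right) \left(5 + 12\right) = \left(-6\right) 17 = -102$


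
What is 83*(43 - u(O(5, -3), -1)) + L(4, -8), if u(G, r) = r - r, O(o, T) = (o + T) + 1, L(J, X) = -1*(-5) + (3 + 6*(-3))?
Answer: 3559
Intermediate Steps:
L(J, X) = -10 (L(J, X) = 5 + (3 - 18) = 5 - 15 = -10)
O(o, T) = 1 + T + o (O(o, T) = (T + o) + 1 = 1 + T + o)
u(G, r) = 0
83*(43 - u(O(5, -3), -1)) + L(4, -8) = 83*(43 - 1*0) - 10 = 83*(43 + 0) - 10 = 83*43 - 10 = 3569 - 10 = 3559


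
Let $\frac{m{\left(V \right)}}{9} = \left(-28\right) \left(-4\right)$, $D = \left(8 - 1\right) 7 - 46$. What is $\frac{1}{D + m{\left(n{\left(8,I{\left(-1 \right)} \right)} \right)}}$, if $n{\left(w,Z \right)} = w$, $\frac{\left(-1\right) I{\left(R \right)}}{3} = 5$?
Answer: $\frac{1}{1011} \approx 0.00098912$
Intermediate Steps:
$I{\left(R \right)} = -15$ ($I{\left(R \right)} = \left(-3\right) 5 = -15$)
$D = 3$ ($D = \left(8 - 1\right) 7 - 46 = 7 \cdot 7 - 46 = 49 - 46 = 3$)
$m{\left(V \right)} = 1008$ ($m{\left(V \right)} = 9 \left(\left(-28\right) \left(-4\right)\right) = 9 \cdot 112 = 1008$)
$\frac{1}{D + m{\left(n{\left(8,I{\left(-1 \right)} \right)} \right)}} = \frac{1}{3 + 1008} = \frac{1}{1011}$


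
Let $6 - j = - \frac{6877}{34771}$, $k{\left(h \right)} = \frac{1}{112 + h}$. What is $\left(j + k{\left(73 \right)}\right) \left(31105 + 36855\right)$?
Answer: $\frac{542359210992}{1286527} \approx 4.2157 \cdot 10^{5}$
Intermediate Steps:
$j = \frac{215503}{34771}$ ($j = 6 - - \frac{6877}{34771} = 6 + \frac{6877}{34771} = \frac{215503}{34771} \approx 6.1978$)
$\left(j + k{\left(73 \right)}\right) \left(31105 + 36855\right) = \left(\frac{215503}{34771} + \frac{1}{112 + 73}\right) \left(31105 + 36855\right) = \left(\frac{215503}{34771} + \frac{1}{185}\right) 67960 = \frac{39902826}{6432635} \cdot 67960 = \frac{542359210992}{1286527}$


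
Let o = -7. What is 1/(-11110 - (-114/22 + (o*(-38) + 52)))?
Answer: -11/125651 ≈ -8.7544e-5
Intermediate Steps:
1/(-11110 - (-114/22 + (o*(-38) + 52))) = 1/(-11110 - (-114/22 + (-7*(-38) + 52))) = 1/(-11110 - (-114*1/22 + (266 + 52))) = 1/(-11110 - (-57/11 + 318)) = 1/(-11110 - 1*3441/11) = 1/(-11110 - 3441/11) = 1/(-125651/11) = -11/125651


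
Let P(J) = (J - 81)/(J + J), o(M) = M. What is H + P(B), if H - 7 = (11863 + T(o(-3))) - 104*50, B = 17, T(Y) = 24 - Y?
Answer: 113817/17 ≈ 6695.1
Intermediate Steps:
P(J) = (-81 + J)/(2*J) (P(J) = (-81 + J)/((2*J)) = (-81 + J)*(1/(2*J)) = (-81 + J)/(2*J))
H = 6697 (H = 7 + ((11863 + (24 - 1*(-3))) - 104*50) = 7 + ((11863 + (24 + 3)) - 5200) = 7 + ((11863 + 27) - 5200) = 7 + (11890 - 5200) = 7 + 6690 = 6697)
H + P(B) = 6697 + (½)*(-81 + 17)/17 = 6697 + (½)*(1/17)*(-64) = 6697 - 32/17 = 113817/17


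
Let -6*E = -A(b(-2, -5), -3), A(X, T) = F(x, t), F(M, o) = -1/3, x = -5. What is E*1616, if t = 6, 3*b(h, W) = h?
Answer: -808/9 ≈ -89.778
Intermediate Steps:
b(h, W) = h/3
F(M, o) = -⅓ (F(M, o) = -1*⅓ = -⅓)
A(X, T) = -⅓
E = -1/18 (E = -(-1)*(-1)/(6*3) = -⅙*⅓ = -1/18 ≈ -0.055556)
E*1616 = -1/18*1616 = -808/9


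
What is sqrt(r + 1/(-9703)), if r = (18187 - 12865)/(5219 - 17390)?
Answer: 7*I*sqrt(13831744362341)/39365071 ≈ 0.66134*I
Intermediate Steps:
r = -1774/4057 (r = 5322/(-12171) = 5322*(-1/12171) = -1774/4057 ≈ -0.43727)
sqrt(r + 1/(-9703)) = sqrt(-1774/4057 + 1/(-9703)) = sqrt(-1774/4057 - 1/9703) = sqrt(-17217179/39365071) = 7*I*sqrt(13831744362341)/39365071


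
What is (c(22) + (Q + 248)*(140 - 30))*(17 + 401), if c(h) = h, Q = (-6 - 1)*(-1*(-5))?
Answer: 9802936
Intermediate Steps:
Q = -35 (Q = -7*5 = -35)
(c(22) + (Q + 248)*(140 - 30))*(17 + 401) = (22 + (-35 + 248)*(140 - 30))*(17 + 401) = (22 + 213*110)*418 = (22 + 23430)*418 = 23452*418 = 9802936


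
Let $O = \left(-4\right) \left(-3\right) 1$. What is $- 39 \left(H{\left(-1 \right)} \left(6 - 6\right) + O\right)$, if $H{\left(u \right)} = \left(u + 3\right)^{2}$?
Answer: $-468$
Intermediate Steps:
$H{\left(u \right)} = \left(3 + u\right)^{2}$
$O = 12$ ($O = 12 \cdot 1 = 12$)
$- 39 \left(H{\left(-1 \right)} \left(6 - 6\right) + O\right) = - 39 \left(\left(3 - 1\right)^{2} \left(6 - 6\right) + 12\right) = - 39 \left(2^{2} \cdot 0 + 12\right) = - 39 \left(4 \cdot 0 + 12\right) = - 39 \left(0 + 12\right) = \left(-39\right) 12 = -468$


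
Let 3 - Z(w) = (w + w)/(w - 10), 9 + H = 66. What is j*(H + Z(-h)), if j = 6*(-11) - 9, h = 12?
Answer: -48600/11 ≈ -4418.2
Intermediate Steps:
H = 57 (H = -9 + 66 = 57)
j = -75 (j = -66 - 9 = -75)
Z(w) = 3 - 2*w/(-10 + w) (Z(w) = 3 - (w + w)/(w - 10) = 3 - 2*w/(-10 + w))
j*(H + Z(-h)) = -75*(57 + (-30 - 1*12)/(-10 - 1*12)) = -75*(57 + (-30 - 12)/(-10 - 12)) = -75*(57 - 42/(-22)) = -75*(57 - 1/22*(-42)) = -75*(57 + 21/11) = -75*648/11 = -48600/11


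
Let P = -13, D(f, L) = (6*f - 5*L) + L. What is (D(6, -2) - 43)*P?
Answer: -13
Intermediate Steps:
D(f, L) = -4*L + 6*f (D(f, L) = (-5*L + 6*f) + L = -4*L + 6*f)
(D(6, -2) - 43)*P = ((-4*(-2) + 6*6) - 43)*(-13) = ((8 + 36) - 43)*(-13) = (44 - 43)*(-13) = 1*(-13) = -13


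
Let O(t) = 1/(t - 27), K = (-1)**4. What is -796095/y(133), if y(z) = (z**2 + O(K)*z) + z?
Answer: -766610/17157 ≈ -44.682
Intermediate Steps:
K = 1
O(t) = 1/(-27 + t)
y(z) = z**2 + 25*z/26 (y(z) = (z**2 + z/(-27 + 1)) + z = (z**2 + z/(-26)) + z = (z**2 - z/26) + z = z**2 + 25*z/26)
-796095/y(133) = -796095*26/(133*(25 + 26*133)) = -796095*26/(133*(25 + 3458)) = -796095/((1/26)*133*3483) = -796095/463239/26 = -796095*26/463239 = -766610/17157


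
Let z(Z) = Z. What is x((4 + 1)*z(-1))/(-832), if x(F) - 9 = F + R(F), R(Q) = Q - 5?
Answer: 3/416 ≈ 0.0072115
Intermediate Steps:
R(Q) = -5 + Q
x(F) = 4 + 2*F (x(F) = 9 + (F + (-5 + F)) = 9 + (-5 + 2*F) = 4 + 2*F)
x((4 + 1)*z(-1))/(-832) = (4 + 2*((4 + 1)*(-1)))/(-832) = (4 + 2*(5*(-1)))*(-1/832) = (4 + 2*(-5))*(-1/832) = (4 - 10)*(-1/832) = -6*(-1/832) = 3/416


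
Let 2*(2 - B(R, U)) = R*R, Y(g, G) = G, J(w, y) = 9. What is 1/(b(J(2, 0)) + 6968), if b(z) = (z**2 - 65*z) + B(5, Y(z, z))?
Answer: 2/12907 ≈ 0.00015495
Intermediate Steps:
B(R, U) = 2 - R**2/2 (B(R, U) = 2 - R*R/2 = 2 - R**2/2)
b(z) = -21/2 + z**2 - 65*z (b(z) = (z**2 - 65*z) + (2 - 1/2*5**2) = (z**2 - 65*z) + (2 - 1/2*25) = (z**2 - 65*z) + (2 - 25/2) = (z**2 - 65*z) - 21/2 = -21/2 + z**2 - 65*z)
1/(b(J(2, 0)) + 6968) = 1/((-21/2 + 9**2 - 65*9) + 6968) = 1/((-21/2 + 81 - 585) + 6968) = 1/(-1029/2 + 6968) = 1/(12907/2) = 2/12907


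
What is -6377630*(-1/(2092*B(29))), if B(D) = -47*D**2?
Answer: -3188815/41345242 ≈ -0.077127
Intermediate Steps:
-6377630*(-1/(2092*B(29))) = -6377630/(-47*29**2*(-2092)) = -6377630/(-47*841*(-2092)) = -6377630/((-39527*(-2092))) = -6377630/82690484 = -6377630*1/82690484 = -3188815/41345242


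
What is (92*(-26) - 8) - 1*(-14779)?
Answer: 12379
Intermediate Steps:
(92*(-26) - 8) - 1*(-14779) = (-2392 - 8) + 14779 = -2400 + 14779 = 12379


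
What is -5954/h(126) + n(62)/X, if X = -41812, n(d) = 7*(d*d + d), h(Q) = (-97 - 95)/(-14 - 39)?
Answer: -1649941001/1003488 ≈ -1644.2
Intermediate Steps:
h(Q) = 192/53 (h(Q) = -192/(-53) = -192*(-1/53) = 192/53)
n(d) = 7*d + 7*d² (n(d) = 7*(d² + d) = 7*(d + d²) = 7*d + 7*d²)
-5954/h(126) + n(62)/X = -5954/192/53 + (7*62*(1 + 62))/(-41812) = -5954*53/192 + (7*62*63)*(-1/41812) = -157781/96 + 27342*(-1/41812) = -157781/96 - 13671/20906 = -1649941001/1003488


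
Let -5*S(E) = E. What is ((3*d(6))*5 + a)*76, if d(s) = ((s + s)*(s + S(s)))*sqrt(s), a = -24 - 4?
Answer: -2128 + 65664*sqrt(6) ≈ 1.5872e+5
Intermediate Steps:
S(E) = -E/5
a = -28
d(s) = 8*s**(5/2)/5 (d(s) = ((s + s)*(s - s/5))*sqrt(s) = ((2*s)*(4*s/5))*sqrt(s) = (8*s**2/5)*sqrt(s) = 8*s**(5/2)/5)
((3*d(6))*5 + a)*76 = ((3*(8*6**(5/2)/5))*5 - 28)*76 = ((3*(8*(36*sqrt(6))/5))*5 - 28)*76 = ((3*(288*sqrt(6)/5))*5 - 28)*76 = ((864*sqrt(6)/5)*5 - 28)*76 = (864*sqrt(6) - 28)*76 = (-28 + 864*sqrt(6))*76 = -2128 + 65664*sqrt(6)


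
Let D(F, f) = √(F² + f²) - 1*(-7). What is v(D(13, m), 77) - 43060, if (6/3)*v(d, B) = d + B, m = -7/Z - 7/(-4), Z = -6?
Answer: -43018 + √25561/24 ≈ -43011.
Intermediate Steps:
m = 35/12 (m = -7/(-6) - 7/(-4) = -7*(-⅙) - 7*(-¼) = 7/6 + 7/4 = 35/12 ≈ 2.9167)
D(F, f) = 7 + √(F² + f²) (D(F, f) = √(F² + f²) + 7 = 7 + √(F² + f²))
v(d, B) = B/2 + d/2 (v(d, B) = (d + B)/2 = (B + d)/2 = B/2 + d/2)
v(D(13, m), 77) - 43060 = ((½)*77 + (7 + √(13² + (35/12)²))/2) - 43060 = (77/2 + (7 + √(169 + 1225/144))/2) - 43060 = (77/2 + (7 + √(25561/144))/2) - 43060 = (77/2 + (7 + √25561/12)/2) - 43060 = (77/2 + (7/2 + √25561/24)) - 43060 = (42 + √25561/24) - 43060 = -43018 + √25561/24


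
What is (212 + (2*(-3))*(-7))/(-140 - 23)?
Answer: -254/163 ≈ -1.5583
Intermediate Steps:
(212 + (2*(-3))*(-7))/(-140 - 23) = (212 - 6*(-7))/(-163) = (212 + 42)*(-1/163) = 254*(-1/163) = -254/163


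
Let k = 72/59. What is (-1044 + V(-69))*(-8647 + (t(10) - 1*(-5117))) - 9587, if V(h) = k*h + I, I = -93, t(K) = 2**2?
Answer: 253486193/59 ≈ 4.2964e+6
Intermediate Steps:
t(K) = 4
k = 72/59 (k = 72*(1/59) = 72/59 ≈ 1.2203)
V(h) = -93 + 72*h/59 (V(h) = 72*h/59 - 93 = -93 + 72*h/59)
(-1044 + V(-69))*(-8647 + (t(10) - 1*(-5117))) - 9587 = (-1044 + (-93 + (72/59)*(-69)))*(-8647 + (4 - 1*(-5117))) - 9587 = (-1044 + (-93 - 4968/59))*(-8647 + (4 + 5117)) - 9587 = (-1044 - 10455/59)*(-8647 + 5121) - 9587 = -72051/59*(-3526) - 9587 = 254051826/59 - 9587 = 253486193/59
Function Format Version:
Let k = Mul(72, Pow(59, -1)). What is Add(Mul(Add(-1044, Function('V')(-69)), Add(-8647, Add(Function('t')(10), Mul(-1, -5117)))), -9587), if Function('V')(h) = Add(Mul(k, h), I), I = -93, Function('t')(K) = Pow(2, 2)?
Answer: Rational(253486193, 59) ≈ 4.2964e+6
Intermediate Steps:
Function('t')(K) = 4
k = Rational(72, 59) (k = Mul(72, Rational(1, 59)) = Rational(72, 59) ≈ 1.2203)
Function('V')(h) = Add(-93, Mul(Rational(72, 59), h)) (Function('V')(h) = Add(Mul(Rational(72, 59), h), -93) = Add(-93, Mul(Rational(72, 59), h)))
Add(Mul(Add(-1044, Function('V')(-69)), Add(-8647, Add(Function('t')(10), Mul(-1, -5117)))), -9587) = Add(Mul(Add(-1044, Add(-93, Mul(Rational(72, 59), -69))), Add(-8647, Add(4, Mul(-1, -5117)))), -9587) = Add(Mul(Add(-1044, Add(-93, Rational(-4968, 59))), Add(-8647, Add(4, 5117))), -9587) = Add(Mul(Add(-1044, Rational(-10455, 59)), Add(-8647, 5121)), -9587) = Add(Mul(Rational(-72051, 59), -3526), -9587) = Add(Rational(254051826, 59), -9587) = Rational(253486193, 59)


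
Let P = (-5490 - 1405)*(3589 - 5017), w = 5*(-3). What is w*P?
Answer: -147690900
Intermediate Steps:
w = -15
P = 9846060 (P = -6895*(-1428) = 9846060)
w*P = -15*9846060 = -147690900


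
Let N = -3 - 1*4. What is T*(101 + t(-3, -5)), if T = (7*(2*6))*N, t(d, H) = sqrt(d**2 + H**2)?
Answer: -59388 - 588*sqrt(34) ≈ -62817.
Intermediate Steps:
N = -7 (N = -3 - 4 = -7)
t(d, H) = sqrt(H**2 + d**2)
T = -588 (T = (7*(2*6))*(-7) = (7*12)*(-7) = 84*(-7) = -588)
T*(101 + t(-3, -5)) = -588*(101 + sqrt((-5)**2 + (-3)**2)) = -588*(101 + sqrt(25 + 9)) = -588*(101 + sqrt(34)) = -59388 - 588*sqrt(34)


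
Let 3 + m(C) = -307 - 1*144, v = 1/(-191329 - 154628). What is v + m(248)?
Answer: -157064479/345957 ≈ -454.00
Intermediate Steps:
v = -1/345957 (v = 1/(-345957) = -1/345957 ≈ -2.8905e-6)
m(C) = -454 (m(C) = -3 + (-307 - 1*144) = -3 + (-307 - 144) = -3 - 451 = -454)
v + m(248) = -1/345957 - 454 = -157064479/345957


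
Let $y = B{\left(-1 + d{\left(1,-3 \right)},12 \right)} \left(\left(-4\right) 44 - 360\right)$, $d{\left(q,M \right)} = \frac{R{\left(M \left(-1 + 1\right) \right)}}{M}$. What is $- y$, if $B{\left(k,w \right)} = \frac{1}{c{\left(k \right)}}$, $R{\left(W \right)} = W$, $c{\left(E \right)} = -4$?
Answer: $-134$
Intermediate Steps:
$d{\left(q,M \right)} = 0$ ($d{\left(q,M \right)} = \frac{M \left(-1 + 1\right)}{M} = \frac{M 0}{M} = \frac{0}{M} = 0$)
$B{\left(k,w \right)} = - \frac{1}{4}$ ($B{\left(k,w \right)} = \frac{1}{-4} = - \frac{1}{4}$)
$y = 134$ ($y = - \frac{\left(-4\right) 44 - 360}{4} = - \frac{-176 - 360}{4} = \left(- \frac{1}{4}\right) \left(-536\right) = 134$)
$- y = \left(-1\right) 134 = -134$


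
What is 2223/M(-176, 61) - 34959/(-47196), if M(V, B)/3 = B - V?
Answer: 4806391/1242828 ≈ 3.8673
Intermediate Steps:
M(V, B) = -3*V + 3*B (M(V, B) = 3*(B - V) = -3*V + 3*B)
2223/M(-176, 61) - 34959/(-47196) = 2223/(-3*(-176) + 3*61) - 34959/(-47196) = 2223/(528 + 183) - 34959*(-1/47196) = 2223/711 + 11653/15732 = 2223*(1/711) + 11653/15732 = 247/79 + 11653/15732 = 4806391/1242828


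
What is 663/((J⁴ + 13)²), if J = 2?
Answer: 663/841 ≈ 0.78835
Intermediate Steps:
663/((J⁴ + 13)²) = 663/((2⁴ + 13)²) = 663/((16 + 13)²) = 663/(29²) = 663/841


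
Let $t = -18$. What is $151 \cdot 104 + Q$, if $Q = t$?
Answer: $15686$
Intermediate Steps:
$Q = -18$
$151 \cdot 104 + Q = 151 \cdot 104 - 18 = 15704 - 18 = 15686$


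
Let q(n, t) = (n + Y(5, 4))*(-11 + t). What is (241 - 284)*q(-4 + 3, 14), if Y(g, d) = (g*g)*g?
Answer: -15996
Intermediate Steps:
Y(g, d) = g³ (Y(g, d) = g²*g = g³)
q(n, t) = (-11 + t)*(125 + n) (q(n, t) = (n + 5³)*(-11 + t) = (n + 125)*(-11 + t) = (125 + n)*(-11 + t) = (-11 + t)*(125 + n))
(241 - 284)*q(-4 + 3, 14) = (241 - 284)*(-1375 - 11*(-4 + 3) + 125*14 + (-4 + 3)*14) = -43*(-1375 - 11*(-1) + 1750 - 1*14) = -43*(-1375 + 11 + 1750 - 14) = -43*372 = -15996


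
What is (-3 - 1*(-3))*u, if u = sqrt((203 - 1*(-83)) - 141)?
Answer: 0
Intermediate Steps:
u = sqrt(145) (u = sqrt((203 + 83) - 141) = sqrt(286 - 141) = sqrt(145) ≈ 12.042)
(-3 - 1*(-3))*u = (-3 - 1*(-3))*sqrt(145) = (-3 + 3)*sqrt(145) = 0*sqrt(145) = 0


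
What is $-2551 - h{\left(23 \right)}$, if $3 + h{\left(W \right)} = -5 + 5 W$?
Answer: $-2658$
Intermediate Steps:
$h{\left(W \right)} = -8 + 5 W$ ($h{\left(W \right)} = -3 + \left(-5 + 5 W\right) = -8 + 5 W$)
$-2551 - h{\left(23 \right)} = -2551 - \left(-8 + 5 \cdot 23\right) = -2551 - \left(-8 + 115\right) = -2551 - 107 = -2658$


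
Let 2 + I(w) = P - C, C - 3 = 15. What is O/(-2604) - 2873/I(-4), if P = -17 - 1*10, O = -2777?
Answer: 7611811/122388 ≈ 62.194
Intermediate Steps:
C = 18 (C = 3 + 15 = 18)
P = -27 (P = -17 - 10 = -27)
I(w) = -47 (I(w) = -2 + (-27 - 1*18) = -2 + (-27 - 18) = -2 - 45 = -47)
O/(-2604) - 2873/I(-4) = -2777/(-2604) - 2873/(-47) = -2777*(-1/2604) - 2873*(-1/47) = 2777/2604 + 2873/47 = 7611811/122388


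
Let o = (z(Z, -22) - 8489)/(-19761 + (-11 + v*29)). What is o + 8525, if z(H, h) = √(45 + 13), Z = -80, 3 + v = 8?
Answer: 167328664/19627 - √58/19627 ≈ 8525.4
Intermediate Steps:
v = 5 (v = -3 + 8 = 5)
z(H, h) = √58
o = 8489/19627 - √58/19627 (o = (√58 - 8489)/(-19761 + (-11 + 5*29)) = (-8489 + √58)/(-19761 + (-11 + 145)) = (-8489 + √58)/(-19761 + 134) = (-8489 + √58)/(-19627) = (-8489 + √58)*(-1/19627) = 8489/19627 - √58/19627 ≈ 0.43213)
o + 8525 = (8489/19627 - √58/19627) + 8525 = 167328664/19627 - √58/19627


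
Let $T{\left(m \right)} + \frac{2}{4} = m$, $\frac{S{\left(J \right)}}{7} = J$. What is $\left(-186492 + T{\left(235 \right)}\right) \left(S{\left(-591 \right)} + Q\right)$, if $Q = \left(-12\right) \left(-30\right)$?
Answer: $\frac{1406989155}{2} \approx 7.0349 \cdot 10^{8}$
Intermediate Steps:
$S{\left(J \right)} = 7 J$
$T{\left(m \right)} = - \frac{1}{2} + m$
$Q = 360$
$\left(-186492 + T{\left(235 \right)}\right) \left(S{\left(-591 \right)} + Q\right) = \left(-186492 + \left(- \frac{1}{2} + 235\right)\right) \left(7 \left(-591\right) + 360\right) = \left(-186492 + \frac{469}{2}\right) \left(-4137 + 360\right) = \left(- \frac{372515}{2}\right) \left(-3777\right) = \frac{1406989155}{2}$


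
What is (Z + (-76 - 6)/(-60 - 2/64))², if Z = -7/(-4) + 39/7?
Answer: 218347794729/2893148944 ≈ 75.471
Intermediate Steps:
Z = 205/28 (Z = -7*(-¼) + 39*(⅐) = 7/4 + 39/7 = 205/28 ≈ 7.3214)
(Z + (-76 - 6)/(-60 - 2/64))² = (205/28 + (-76 - 6)/(-60 - 2/64))² = (205/28 - 82/(-60 - 2*1/64))² = (205/28 - 82/(-60 - 1/32))² = (205/28 - 82/(-1921/32))² = (205/28 - 82*(-32/1921))² = (205/28 + 2624/1921)² = (467277/53788)² = 218347794729/2893148944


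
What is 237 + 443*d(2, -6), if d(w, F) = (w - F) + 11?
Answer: 8654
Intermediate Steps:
d(w, F) = 11 + w - F
237 + 443*d(2, -6) = 237 + 443*(11 + 2 - 1*(-6)) = 237 + 443*(11 + 2 + 6) = 237 + 443*19 = 237 + 8417 = 8654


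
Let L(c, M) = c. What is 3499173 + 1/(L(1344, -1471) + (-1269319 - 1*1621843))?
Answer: 10111973120513/2889818 ≈ 3.4992e+6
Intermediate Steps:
3499173 + 1/(L(1344, -1471) + (-1269319 - 1*1621843)) = 3499173 + 1/(1344 + (-1269319 - 1*1621843)) = 3499173 + 1/(1344 + (-1269319 - 1621843)) = 3499173 + 1/(1344 - 2891162) = 3499173 + 1/(-2889818) = 3499173 - 1/2889818 = 10111973120513/2889818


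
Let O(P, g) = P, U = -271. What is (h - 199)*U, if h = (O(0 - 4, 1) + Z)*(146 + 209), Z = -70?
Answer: 7173099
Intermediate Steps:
h = -26270 (h = ((0 - 4) - 70)*(146 + 209) = (-4 - 70)*355 = -74*355 = -26270)
(h - 199)*U = (-26270 - 199)*(-271) = -26469*(-271) = 7173099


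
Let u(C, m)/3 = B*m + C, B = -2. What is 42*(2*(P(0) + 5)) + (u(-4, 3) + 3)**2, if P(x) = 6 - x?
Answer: 1653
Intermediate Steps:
u(C, m) = -6*m + 3*C (u(C, m) = 3*(-2*m + C) = 3*(C - 2*m) = -6*m + 3*C)
42*(2*(P(0) + 5)) + (u(-4, 3) + 3)**2 = 42*(2*((6 - 1*0) + 5)) + ((-6*3 + 3*(-4)) + 3)**2 = 42*(2*((6 + 0) + 5)) + ((-18 - 12) + 3)**2 = 42*(2*(6 + 5)) + (-30 + 3)**2 = 42*(2*11) + (-27)**2 = 42*22 + 729 = 924 + 729 = 1653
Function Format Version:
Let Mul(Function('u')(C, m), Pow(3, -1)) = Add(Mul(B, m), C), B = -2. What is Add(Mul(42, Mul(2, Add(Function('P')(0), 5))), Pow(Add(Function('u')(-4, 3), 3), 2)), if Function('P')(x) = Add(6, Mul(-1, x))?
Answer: 1653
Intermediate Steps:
Function('u')(C, m) = Add(Mul(-6, m), Mul(3, C)) (Function('u')(C, m) = Mul(3, Add(Mul(-2, m), C)) = Mul(3, Add(C, Mul(-2, m))) = Add(Mul(-6, m), Mul(3, C)))
Add(Mul(42, Mul(2, Add(Function('P')(0), 5))), Pow(Add(Function('u')(-4, 3), 3), 2)) = Add(Mul(42, Mul(2, Add(Add(6, Mul(-1, 0)), 5))), Pow(Add(Add(Mul(-6, 3), Mul(3, -4)), 3), 2)) = Add(Mul(42, Mul(2, Add(Add(6, 0), 5))), Pow(Add(Add(-18, -12), 3), 2)) = Add(Mul(42, Mul(2, Add(6, 5))), Pow(Add(-30, 3), 2)) = Add(Mul(42, Mul(2, 11)), Pow(-27, 2)) = Add(Mul(42, 22), 729) = Add(924, 729) = 1653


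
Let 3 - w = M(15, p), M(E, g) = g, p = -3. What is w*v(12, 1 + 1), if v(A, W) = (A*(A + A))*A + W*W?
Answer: 20760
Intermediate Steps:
v(A, W) = W² + 2*A³ (v(A, W) = (A*(2*A))*A + W² = (2*A²)*A + W² = 2*A³ + W² = W² + 2*A³)
w = 6 (w = 3 - 1*(-3) = 3 + 3 = 6)
w*v(12, 1 + 1) = 6*((1 + 1)² + 2*12³) = 6*(2² + 2*1728) = 6*(4 + 3456) = 6*3460 = 20760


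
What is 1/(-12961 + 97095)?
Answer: 1/84134 ≈ 1.1886e-5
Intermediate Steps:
1/(-12961 + 97095) = 1/84134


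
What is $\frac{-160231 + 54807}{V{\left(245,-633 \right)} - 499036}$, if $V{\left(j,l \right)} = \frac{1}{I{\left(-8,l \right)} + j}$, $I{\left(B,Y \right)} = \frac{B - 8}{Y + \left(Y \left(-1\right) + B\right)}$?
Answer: $\frac{26039728}{123261891} \approx 0.21126$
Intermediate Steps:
$I{\left(B,Y \right)} = \frac{-8 + B}{B}$ ($I{\left(B,Y \right)} = \frac{-8 + B}{Y + \left(- Y + B\right)} = \frac{-8 + B}{Y + \left(B - Y\right)} = \frac{-8 + B}{B}$)
$V{\left(j,l \right)} = \frac{1}{2 + j}$ ($V{\left(j,l \right)} = \frac{1}{\frac{-8 - 8}{-8} + j} = \frac{1}{\left(- \frac{1}{8}\right) \left(-16\right) + j} = \frac{1}{2 + j}$)
$\frac{-160231 + 54807}{V{\left(245,-633 \right)} - 499036} = \frac{-160231 + 54807}{\frac{1}{2 + 245} - 499036} = - \frac{105424}{\frac{1}{247} - 499036} = - \frac{105424}{- \frac{123261891}{247}} = \left(-105424\right) \left(- \frac{247}{123261891}\right) = \frac{26039728}{123261891}$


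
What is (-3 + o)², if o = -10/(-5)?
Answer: 1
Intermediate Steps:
o = 2 (o = -10*(-⅕) = 2)
(-3 + o)² = (-3 + 2)² = (-1)² = 1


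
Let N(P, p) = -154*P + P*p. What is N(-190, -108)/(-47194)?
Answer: -24890/23597 ≈ -1.0548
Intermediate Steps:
N(-190, -108)/(-47194) = -190*(-154 - 108)/(-47194) = -190*(-262)*(-1/47194) = 49780*(-1/47194) = -24890/23597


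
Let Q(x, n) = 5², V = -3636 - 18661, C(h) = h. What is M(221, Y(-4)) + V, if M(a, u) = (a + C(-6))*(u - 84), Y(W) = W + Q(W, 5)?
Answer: -35842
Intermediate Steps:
V = -22297
Q(x, n) = 25
Y(W) = 25 + W (Y(W) = W + 25 = 25 + W)
M(a, u) = (-84 + u)*(-6 + a) (M(a, u) = (a - 6)*(u - 84) = (-6 + a)*(-84 + u) = (-84 + u)*(-6 + a))
M(221, Y(-4)) + V = (504 - 84*221 - 6*(25 - 4) + 221*(25 - 4)) - 22297 = (504 - 18564 - 6*21 + 221*21) - 22297 = (504 - 18564 - 126 + 4641) - 22297 = -13545 - 22297 = -35842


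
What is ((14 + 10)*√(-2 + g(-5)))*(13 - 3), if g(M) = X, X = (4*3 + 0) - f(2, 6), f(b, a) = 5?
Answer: 240*√5 ≈ 536.66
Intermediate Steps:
X = 7 (X = (4*3 + 0) - 1*5 = (12 + 0) - 5 = 12 - 5 = 7)
g(M) = 7
((14 + 10)*√(-2 + g(-5)))*(13 - 3) = ((14 + 10)*√(-2 + 7))*(13 - 3) = (24*√5)*10 = 240*√5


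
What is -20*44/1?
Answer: -880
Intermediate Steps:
-20*44/1 = -880*1 = -880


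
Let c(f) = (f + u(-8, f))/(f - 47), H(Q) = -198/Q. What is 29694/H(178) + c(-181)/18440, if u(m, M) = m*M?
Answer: -411519780539/15415840 ≈ -26695.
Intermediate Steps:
u(m, M) = M*m
c(f) = -7*f/(-47 + f) (c(f) = (f + f*(-8))/(f - 47) = (f - 8*f)/(-47 + f) = (-7*f)/(-47 + f) = -7*f/(-47 + f))
29694/H(178) + c(-181)/18440 = 29694/((-198/178)) - 7*(-181)/(-47 - 181)/18440 = 29694/((-198*1/178)) - 7*(-181)/(-228)*(1/18440) = 29694/(-99/89) - 7*(-181)*(-1/228)*(1/18440) = 29694*(-89/99) - 1267/228*1/18440 = -880922/33 - 1267/4204320 = -411519780539/15415840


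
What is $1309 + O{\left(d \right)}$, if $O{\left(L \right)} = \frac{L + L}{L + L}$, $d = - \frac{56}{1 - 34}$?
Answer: $1310$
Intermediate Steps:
$d = \frac{56}{33}$ ($d = - \frac{56}{-33} = \left(-56\right) \left(- \frac{1}{33}\right) = \frac{56}{33} \approx 1.697$)
$O{\left(L \right)} = 1$ ($O{\left(L \right)} = \frac{2 L}{2 L} = 2 L \frac{1}{2 L} = 1$)
$1309 + O{\left(d \right)} = 1309 + 1 = 1310$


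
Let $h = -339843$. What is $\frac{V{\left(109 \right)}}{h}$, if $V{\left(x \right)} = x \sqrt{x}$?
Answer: $- \frac{109 \sqrt{109}}{339843} \approx -0.0033486$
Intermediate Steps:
$V{\left(x \right)} = x^{\frac{3}{2}}$
$\frac{V{\left(109 \right)}}{h} = \frac{109^{\frac{3}{2}}}{-339843} = 109 \sqrt{109} \left(- \frac{1}{339843}\right) = - \frac{109 \sqrt{109}}{339843}$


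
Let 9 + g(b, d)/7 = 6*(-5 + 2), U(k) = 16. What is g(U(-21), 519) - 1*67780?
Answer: -67969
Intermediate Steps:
g(b, d) = -189 (g(b, d) = -63 + 7*(6*(-5 + 2)) = -63 + 7*(6*(-3)) = -63 + 7*(-18) = -63 - 126 = -189)
g(U(-21), 519) - 1*67780 = -189 - 1*67780 = -189 - 67780 = -67969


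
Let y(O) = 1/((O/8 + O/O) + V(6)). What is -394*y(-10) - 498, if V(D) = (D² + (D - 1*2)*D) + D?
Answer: -132550/263 ≈ -503.99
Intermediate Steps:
V(D) = D + D² + D*(-2 + D) (V(D) = (D² + (D - 2)*D) + D = (D² + (-2 + D)*D) + D = (D² + D*(-2 + D)) + D = D + D² + D*(-2 + D))
y(O) = 1/(67 + O/8) (y(O) = 1/((O/8 + O/O) + 6*(-1 + 2*6)) = 1/((O*(⅛) + 1) + 6*(-1 + 12)) = 1/((O/8 + 1) + 6*11) = 1/((1 + O/8) + 66) = 1/(67 + O/8))
-394*y(-10) - 498 = -3152/(536 - 10) - 498 = -3152/526 - 498 = -394*4/263 - 498 = -1576/263 - 498 = -132550/263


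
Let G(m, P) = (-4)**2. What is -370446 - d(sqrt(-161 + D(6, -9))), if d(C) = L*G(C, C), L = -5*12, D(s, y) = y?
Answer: -369486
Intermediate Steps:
G(m, P) = 16
L = -60
d(C) = -960 (d(C) = -60*16 = -960)
-370446 - d(sqrt(-161 + D(6, -9))) = -370446 - 1*(-960) = -370446 + 960 = -369486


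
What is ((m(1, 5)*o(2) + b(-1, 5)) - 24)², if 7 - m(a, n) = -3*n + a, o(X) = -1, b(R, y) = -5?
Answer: 2500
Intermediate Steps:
m(a, n) = 7 - a + 3*n (m(a, n) = 7 - (-3*n + a) = 7 - (a - 3*n) = 7 + (-a + 3*n) = 7 - a + 3*n)
((m(1, 5)*o(2) + b(-1, 5)) - 24)² = (((7 - 1*1 + 3*5)*(-1) - 5) - 24)² = (((7 - 1 + 15)*(-1) - 5) - 24)² = ((21*(-1) - 5) - 24)² = ((-21 - 5) - 24)² = (-26 - 24)² = (-50)² = 2500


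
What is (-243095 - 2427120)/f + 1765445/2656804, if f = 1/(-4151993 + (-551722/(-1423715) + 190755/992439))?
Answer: 308287143960633233989752224087/27806903589810604 ≈ 1.1087e+13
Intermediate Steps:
f = -52331492255/217279959184122186 (f = 1/(-4151993 + (-551722*(-1/1423715) + 190755*(1/992439))) = 1/(-4151993 + (551722/1423715 + 7065/36757)) = 1/(-4151993 + 30338192029/52331492255) = 1/(-217279959184122186/52331492255) = -52331492255/217279959184122186 ≈ -2.4085e-7)
(-243095 - 2427120)/f + 1765445/2656804 = (-243095 - 2427120)/(-52331492255/217279959184122186) + 1765445/2656804 = -2670215*(-217279959184122186/52331492255) + 1765445*(1/2656804) = 116036841242566164577998/10466298451 + 1765445/2656804 = 308287143960633233989752224087/27806903589810604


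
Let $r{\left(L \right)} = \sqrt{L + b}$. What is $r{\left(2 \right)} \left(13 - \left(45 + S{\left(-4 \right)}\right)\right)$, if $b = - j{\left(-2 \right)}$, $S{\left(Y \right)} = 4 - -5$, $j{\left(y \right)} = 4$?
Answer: $- 41 i \sqrt{2} \approx - 57.983 i$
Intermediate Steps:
$S{\left(Y \right)} = 9$ ($S{\left(Y \right)} = 4 + 5 = 9$)
$b = -4$ ($b = \left(-1\right) 4 = -4$)
$r{\left(L \right)} = \sqrt{-4 + L}$ ($r{\left(L \right)} = \sqrt{L - 4} = \sqrt{-4 + L}$)
$r{\left(2 \right)} \left(13 - \left(45 + S{\left(-4 \right)}\right)\right) = \sqrt{-4 + 2} \left(13 - 54\right) = \sqrt{-2} \left(13 - 54\right) = i \sqrt{2} \left(13 - 54\right) = i \sqrt{2} \left(-41\right) = - 41 i \sqrt{2}$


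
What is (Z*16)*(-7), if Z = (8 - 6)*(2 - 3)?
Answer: 224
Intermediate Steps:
Z = -2 (Z = 2*(-1) = -2)
(Z*16)*(-7) = -2*16*(-7) = -32*(-7) = 224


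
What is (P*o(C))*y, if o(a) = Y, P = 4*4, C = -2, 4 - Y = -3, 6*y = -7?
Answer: -392/3 ≈ -130.67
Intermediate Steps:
y = -7/6 (y = (1/6)*(-7) = -7/6 ≈ -1.1667)
Y = 7 (Y = 4 - 1*(-3) = 4 + 3 = 7)
P = 16
o(a) = 7
(P*o(C))*y = (16*7)*(-7/6) = 112*(-7/6) = -392/3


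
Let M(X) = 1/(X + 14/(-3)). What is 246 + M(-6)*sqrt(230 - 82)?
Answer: 246 - 3*sqrt(37)/16 ≈ 244.86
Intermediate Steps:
M(X) = 1/(-14/3 + X) (M(X) = 1/(X + 14*(-1/3)) = 1/(X - 14/3) = 1/(-14/3 + X))
246 + M(-6)*sqrt(230 - 82) = 246 + (3/(-14 + 3*(-6)))*sqrt(230 - 82) = 246 + (3/(-14 - 18))*sqrt(148) = 246 + (3/(-32))*(2*sqrt(37)) = 246 + (3*(-1/32))*(2*sqrt(37)) = 246 - 3*sqrt(37)/16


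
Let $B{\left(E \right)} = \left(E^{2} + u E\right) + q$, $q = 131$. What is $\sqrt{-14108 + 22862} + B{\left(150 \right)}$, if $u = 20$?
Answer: $25631 + \sqrt{8754} \approx 25725.0$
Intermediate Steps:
$B{\left(E \right)} = 131 + E^{2} + 20 E$ ($B{\left(E \right)} = \left(E^{2} + 20 E\right) + 131 = 131 + E^{2} + 20 E$)
$\sqrt{-14108 + 22862} + B{\left(150 \right)} = \sqrt{-14108 + 22862} + \left(131 + 150^{2} + 20 \cdot 150\right) = \sqrt{8754} + \left(131 + 22500 + 3000\right) = \sqrt{8754} + 25631 = 25631 + \sqrt{8754}$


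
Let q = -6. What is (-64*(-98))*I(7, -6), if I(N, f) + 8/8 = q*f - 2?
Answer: 206976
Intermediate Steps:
I(N, f) = -3 - 6*f (I(N, f) = -1 + (-6*f - 2) = -1 + (-2 - 6*f) = -3 - 6*f)
(-64*(-98))*I(7, -6) = (-64*(-98))*(-3 - 6*(-6)) = 6272*(-3 + 36) = 6272*33 = 206976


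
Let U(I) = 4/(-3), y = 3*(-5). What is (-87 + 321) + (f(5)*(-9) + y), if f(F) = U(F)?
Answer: 231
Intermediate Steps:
y = -15
U(I) = -4/3 (U(I) = 4*(-⅓) = -4/3)
f(F) = -4/3
(-87 + 321) + (f(5)*(-9) + y) = (-87 + 321) + (-4/3*(-9) - 15) = 234 + (12 - 15) = 234 - 3 = 231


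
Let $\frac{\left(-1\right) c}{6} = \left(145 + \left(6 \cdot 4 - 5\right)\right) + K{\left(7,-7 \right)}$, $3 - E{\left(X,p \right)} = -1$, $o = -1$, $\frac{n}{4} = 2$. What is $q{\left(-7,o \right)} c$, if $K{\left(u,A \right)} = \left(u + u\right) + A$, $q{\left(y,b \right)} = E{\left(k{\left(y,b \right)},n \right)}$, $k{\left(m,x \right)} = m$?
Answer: $-4104$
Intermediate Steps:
$n = 8$ ($n = 4 \cdot 2 = 8$)
$E{\left(X,p \right)} = 4$ ($E{\left(X,p \right)} = 3 - -1 = 3 + 1 = 4$)
$q{\left(y,b \right)} = 4$
$K{\left(u,A \right)} = A + 2 u$ ($K{\left(u,A \right)} = 2 u + A = A + 2 u$)
$c = -1026$ ($c = - 6 \left(\left(145 + \left(6 \cdot 4 - 5\right)\right) + \left(-7 + 2 \cdot 7\right)\right) = - 6 \left(\left(145 + \left(24 - 5\right)\right) + \left(-7 + 14\right)\right) = - 6 \left(\left(145 + 19\right) + 7\right) = - 6 \left(164 + 7\right) = \left(-6\right) 171 = -1026$)
$q{\left(-7,o \right)} c = 4 \left(-1026\right) = -4104$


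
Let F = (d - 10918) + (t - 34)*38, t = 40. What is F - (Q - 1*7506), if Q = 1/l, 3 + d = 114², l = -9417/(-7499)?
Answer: 92363854/9417 ≈ 9808.2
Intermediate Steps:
l = 9417/7499 (l = -9417*(-1/7499) = 9417/7499 ≈ 1.2558)
d = 12993 (d = -3 + 114² = -3 + 12996 = 12993)
F = 2303 (F = (12993 - 10918) + (40 - 34)*38 = 2075 + 6*38 = 2075 + 228 = 2303)
Q = 7499/9417 (Q = 1/(9417/7499) = 7499/9417 ≈ 0.79633)
F - (Q - 1*7506) = 2303 - (7499/9417 - 1*7506) = 2303 - (7499/9417 - 7506) = 2303 - 1*(-70676503/9417) = 2303 + 70676503/9417 = 92363854/9417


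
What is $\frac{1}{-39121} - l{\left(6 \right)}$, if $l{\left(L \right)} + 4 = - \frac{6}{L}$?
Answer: $\frac{195604}{39121} \approx 5.0$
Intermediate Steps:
$l{\left(L \right)} = -4 - \frac{6}{L}$
$\frac{1}{-39121} - l{\left(6 \right)} = \frac{1}{-39121} - \left(-4 - \frac{6}{6}\right) = - \frac{1}{39121} - \left(-4 - 1\right) = - \frac{1}{39121} - -5 = - \frac{1}{39121} + 5 = \frac{195604}{39121}$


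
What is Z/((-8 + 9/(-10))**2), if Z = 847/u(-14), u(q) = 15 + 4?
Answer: 84700/150499 ≈ 0.56279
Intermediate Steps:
u(q) = 19
Z = 847/19 ≈ 44.579
Z/((-8 + 9/(-10))**2) = 847/(19*((-8 + 9/(-10))**2)) = 847/(19*((-8 + 9*(-1/10))**2)) = 847/(19*((-8 - 9/10)**2)) = 847/(19*((-89/10)**2)) = 847/(19*(7921/100)) = (847/19)*(100/7921) = 84700/150499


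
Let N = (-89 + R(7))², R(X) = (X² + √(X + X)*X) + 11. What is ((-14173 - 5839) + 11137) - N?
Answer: -10402 + 406*√14 ≈ -8882.9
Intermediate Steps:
R(X) = 11 + X² + √2*X^(3/2) (R(X) = (X² + √(2*X)*X) + 11 = (X² + (√2*√X)*X) + 11 = (X² + √2*X^(3/2)) + 11 = 11 + X² + √2*X^(3/2))
N = (-29 + 7*√14)² (N = (-89 + (11 + 7² + √2*7^(3/2)))² = (-89 + (11 + 49 + √2*(7*√7)))² = (-89 + (11 + 49 + 7*√14))² = (-89 + (60 + 7*√14))² = (-29 + 7*√14)² ≈ 7.8871)
((-14173 - 5839) + 11137) - N = ((-14173 - 5839) + 11137) - (1527 - 406*√14) = (-20012 + 11137) + (-1527 + 406*√14) = -8875 + (-1527 + 406*√14) = -10402 + 406*√14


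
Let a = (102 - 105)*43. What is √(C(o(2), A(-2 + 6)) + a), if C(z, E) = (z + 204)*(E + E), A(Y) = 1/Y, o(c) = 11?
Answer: I*√86/2 ≈ 4.6368*I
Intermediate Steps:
a = -129 (a = -3*43 = -129)
C(z, E) = 2*E*(204 + z) (C(z, E) = (204 + z)*(2*E) = 2*E*(204 + z))
√(C(o(2), A(-2 + 6)) + a) = √(2*(204 + 11)/(-2 + 6) - 129) = √(2*215/4 - 129) = √(2*(¼)*215 - 129) = √(215/2 - 129) = √(-43/2) = I*√86/2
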